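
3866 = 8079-4213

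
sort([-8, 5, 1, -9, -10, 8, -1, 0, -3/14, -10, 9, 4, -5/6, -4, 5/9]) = [-10, -10, -9, -8, -4, -1, -5/6, -3/14, 0, 5/9, 1, 4, 5, 8, 9]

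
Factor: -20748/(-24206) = 2^1 * 3^1 * 7^(-1) = 6/7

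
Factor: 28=2^2*7^1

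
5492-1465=4027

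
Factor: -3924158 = -1*2^1*7^1*280297^1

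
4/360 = 1/90 ≈ 0.0111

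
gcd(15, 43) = 1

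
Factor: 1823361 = 3^1*359^1*1693^1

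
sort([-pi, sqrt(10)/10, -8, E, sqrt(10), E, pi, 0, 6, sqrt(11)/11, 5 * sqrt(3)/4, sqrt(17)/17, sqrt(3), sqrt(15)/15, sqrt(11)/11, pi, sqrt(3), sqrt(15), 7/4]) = [-8, -pi, 0, sqrt(17)/17, sqrt(15)/15, sqrt(11)/11, sqrt(11)/11, sqrt(10)/10, sqrt(3), sqrt(3), 7/4, 5 * sqrt(3)/4, E, E, pi, pi, sqrt(10), sqrt(15), 6]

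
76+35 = 111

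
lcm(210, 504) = 2520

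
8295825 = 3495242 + 4800583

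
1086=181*6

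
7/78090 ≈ 0.0000896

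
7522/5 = 1504 + 2/5 = 1504.40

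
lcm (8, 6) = 24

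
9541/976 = 9 + 757/976 ≈ 9.78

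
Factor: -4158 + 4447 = 17^2 = 289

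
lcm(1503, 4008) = 12024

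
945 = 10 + 935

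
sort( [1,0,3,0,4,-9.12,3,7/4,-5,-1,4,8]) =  [-9.12,-5,-1,0,0,1,7/4,3,3,4,4,8]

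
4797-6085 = -1288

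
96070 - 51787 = 44283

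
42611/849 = 50 + 161/849 ≈ 50.19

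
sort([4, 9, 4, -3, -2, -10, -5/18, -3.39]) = [-10, -3.39, -3, -2, -5/18, 4, 4, 9]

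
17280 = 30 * 576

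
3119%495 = 149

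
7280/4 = 1820 = 1820.00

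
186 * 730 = 135780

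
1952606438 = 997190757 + 955415681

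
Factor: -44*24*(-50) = 2^6*3^1*5^2*11^1 = 52800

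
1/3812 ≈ 0.000262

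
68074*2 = 136148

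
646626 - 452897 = 193729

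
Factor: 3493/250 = 2^(-1)*5^(-3)*7^1*499^1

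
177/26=6 + 21/26 ≈ 6.81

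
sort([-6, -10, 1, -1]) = [-10, -6, -1, 1]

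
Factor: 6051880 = 2^3 * 5^1 * 19^1 * 7963^1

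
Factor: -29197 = -1*7^1*43^1*97^1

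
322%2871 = 322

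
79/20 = 3 + 19/20 = 3.95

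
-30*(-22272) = 668160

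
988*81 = 80028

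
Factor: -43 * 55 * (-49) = 5^1 * 7^2 * 11^1 * 43^1 = 115885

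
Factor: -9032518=-1*2^1*11^1*151^1*2719^1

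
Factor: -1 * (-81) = 3^4 = 81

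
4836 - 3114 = 1722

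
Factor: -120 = -1*2^3*3^1*5^1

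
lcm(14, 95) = 1330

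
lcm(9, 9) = 9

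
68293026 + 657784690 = 726077716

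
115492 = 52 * 2221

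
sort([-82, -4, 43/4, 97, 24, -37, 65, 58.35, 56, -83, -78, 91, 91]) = [-83, -82, -78, -37, -4, 43/4, 24, 56, 58.35, 65, 91, 91, 97]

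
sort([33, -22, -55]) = [-55, -22, 33]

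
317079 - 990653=-673574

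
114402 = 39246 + 75156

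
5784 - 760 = 5024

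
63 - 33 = 30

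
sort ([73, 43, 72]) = [43, 72, 73]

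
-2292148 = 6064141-8356289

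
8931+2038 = 10969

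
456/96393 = 152/32131 ≈ 0.00473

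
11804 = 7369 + 4435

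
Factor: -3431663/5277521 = -1 * 191^(-1) * 439^1 * 7817^1 * 27631^(-1) 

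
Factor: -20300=-1*2^2*5^2*7^1*29^1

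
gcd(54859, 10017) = 7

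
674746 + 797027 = 1471773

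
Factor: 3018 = 2^1*3^1*503^1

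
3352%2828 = 524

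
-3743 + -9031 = -12774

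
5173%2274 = 625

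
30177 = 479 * 63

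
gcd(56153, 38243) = 1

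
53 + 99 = 152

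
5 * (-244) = -1220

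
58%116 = 58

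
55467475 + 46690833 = 102158308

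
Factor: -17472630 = -1*2^1*3^1*5^1*7^1*83203^1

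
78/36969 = 26/12323 ≈ 0.00211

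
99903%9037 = 496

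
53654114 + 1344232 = 54998346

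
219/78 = 73/26 ≈ 2.81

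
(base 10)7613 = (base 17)195e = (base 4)1312331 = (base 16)1dbd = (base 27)abq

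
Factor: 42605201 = 19^1*2242379^1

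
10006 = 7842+2164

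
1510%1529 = 1510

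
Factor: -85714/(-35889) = 2^1 * 3^(-1) * 7^(-1) * 17^1 * 1709^(-1) * 2521^1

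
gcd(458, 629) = 1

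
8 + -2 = 6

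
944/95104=59/5944 ≈ 0.00993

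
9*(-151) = -1359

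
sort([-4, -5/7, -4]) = [-4, -4, -5/7]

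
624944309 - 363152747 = 261791562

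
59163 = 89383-30220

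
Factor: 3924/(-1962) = -1*2^1 = -2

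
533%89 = 88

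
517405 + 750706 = 1268111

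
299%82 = 53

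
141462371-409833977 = -268371606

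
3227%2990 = 237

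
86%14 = 2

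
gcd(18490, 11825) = 215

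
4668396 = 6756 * 691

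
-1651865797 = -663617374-988248423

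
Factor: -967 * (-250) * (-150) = -1 * 2^2 * 3^1 * 5^5 * 967^1 = -36262500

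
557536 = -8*(-69692)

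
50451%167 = 17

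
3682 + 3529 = 7211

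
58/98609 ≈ 0.000588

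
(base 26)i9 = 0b111011101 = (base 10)477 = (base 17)1b1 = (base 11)3a4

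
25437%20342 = 5095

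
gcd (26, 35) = 1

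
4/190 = 2/95 ≈ 0.0211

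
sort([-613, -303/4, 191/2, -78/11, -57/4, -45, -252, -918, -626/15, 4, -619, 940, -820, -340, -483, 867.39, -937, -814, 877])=[-937, -918, -820, -814, -619, -613, -483, -340, -252, -303/4, -45, -626/15, -57/4, -78/11, 4, 191/2, 867.39, 877, 940]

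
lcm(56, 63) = 504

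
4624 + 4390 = 9014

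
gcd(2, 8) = 2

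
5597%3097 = 2500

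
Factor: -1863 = -1*3^4*23^1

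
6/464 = 3/232 ≈ 0.0129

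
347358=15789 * 22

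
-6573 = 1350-7923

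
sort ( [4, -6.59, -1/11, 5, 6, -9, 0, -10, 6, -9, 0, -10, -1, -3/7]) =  [-10, -10, -9, -9, -6.59, -1, -3/7, -1/11, 0, 0, 4, 5, 6, 6]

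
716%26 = 14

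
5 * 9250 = 46250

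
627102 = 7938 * 79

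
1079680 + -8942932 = -7863252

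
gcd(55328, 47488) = 224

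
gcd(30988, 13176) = 244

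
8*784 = 6272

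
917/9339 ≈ 0.0982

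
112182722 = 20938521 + 91244201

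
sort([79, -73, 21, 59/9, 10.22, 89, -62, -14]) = [-73, -62, -14, 59/9, 10.22, 21, 79, 89]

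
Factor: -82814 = -1*2^1*47^1*881^1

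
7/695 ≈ 0.0101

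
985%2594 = 985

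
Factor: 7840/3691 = 2^5*5^1*7^2*3691^(-1)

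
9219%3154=2911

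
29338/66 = 14669/33 ≈ 444.52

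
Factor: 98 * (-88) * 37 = -1 * 2^4 * 7^2 * 11^1 * 37^1 = -319088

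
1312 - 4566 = -3254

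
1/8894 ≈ 0.000112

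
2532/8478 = 422/1413 ≈ 0.299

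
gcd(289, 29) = 1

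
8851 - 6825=2026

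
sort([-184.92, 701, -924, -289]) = [-924, -289, -184.92, 701]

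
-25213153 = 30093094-55306247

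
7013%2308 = 89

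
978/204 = 163/34 ≈ 4.79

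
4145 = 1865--2280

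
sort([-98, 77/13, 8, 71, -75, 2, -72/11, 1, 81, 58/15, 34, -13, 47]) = [-98, -75, -13, -72/11, 1, 2, 58/15, 77/13, 8, 34, 47, 71, 81]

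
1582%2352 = 1582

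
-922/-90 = 10 + 11/45≈10.24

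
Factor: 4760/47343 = 2^3 * 3^(-1) * 5^1 * 7^1 * 17^1 * 43^(-1) * 367^(-1)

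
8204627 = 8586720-382093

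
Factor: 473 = 11^1 * 43^1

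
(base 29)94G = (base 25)C81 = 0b1111000010101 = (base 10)7701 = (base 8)17025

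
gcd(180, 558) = 18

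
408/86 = 204/43 ≈ 4.74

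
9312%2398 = 2118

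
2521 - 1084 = 1437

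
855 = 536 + 319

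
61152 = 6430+54722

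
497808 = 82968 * 6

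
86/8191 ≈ 0.0105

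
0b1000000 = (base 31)22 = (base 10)64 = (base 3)2101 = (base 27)2a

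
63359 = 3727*17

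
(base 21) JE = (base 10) 413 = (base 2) 110011101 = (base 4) 12131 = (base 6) 1525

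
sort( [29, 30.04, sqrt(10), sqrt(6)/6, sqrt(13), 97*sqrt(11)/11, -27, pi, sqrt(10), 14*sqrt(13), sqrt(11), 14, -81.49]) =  [-81.49, -27, sqrt(6)/6, pi, sqrt(10), sqrt(10), sqrt(11), sqrt(13), 14, 29, 97*sqrt(11)/11, 30.04, 14*sqrt(13)]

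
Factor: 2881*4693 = 13^1*19^2*43^1*67^1 = 13520533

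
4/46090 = 2/23045 ≈ 0.0000868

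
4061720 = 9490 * 428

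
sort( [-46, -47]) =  [-47, -46]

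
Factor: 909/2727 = 3^(-1) = 1/3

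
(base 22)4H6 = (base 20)5FG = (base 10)2316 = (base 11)1816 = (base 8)4414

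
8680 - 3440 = 5240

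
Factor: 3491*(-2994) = -1*2^1*3^1*499^1*3491^1 = -10452054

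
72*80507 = 5796504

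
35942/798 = 45+16/399 ≈ 45.04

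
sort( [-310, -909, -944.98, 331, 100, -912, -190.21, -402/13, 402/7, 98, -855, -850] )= [-944.98, -912, -909, -855, -850, -310, -190.21, -402/13, 402/7, 98, 100, 331] 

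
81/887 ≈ 0.0913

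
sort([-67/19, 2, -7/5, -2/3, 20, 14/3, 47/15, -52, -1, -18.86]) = [-52, -18.86, -67/19, -7/5, -1, -2/3, 2, 47/15, 14/3, 20]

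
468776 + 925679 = 1394455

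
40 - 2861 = -2821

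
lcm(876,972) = 70956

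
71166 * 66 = 4696956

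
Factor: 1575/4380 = 2^(-2)*3^1*5^1*7^1*73^(-1) = 105/292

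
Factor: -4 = -1*2^2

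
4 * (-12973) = -51892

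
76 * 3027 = 230052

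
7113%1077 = 651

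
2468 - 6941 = -4473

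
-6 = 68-74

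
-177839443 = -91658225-86181218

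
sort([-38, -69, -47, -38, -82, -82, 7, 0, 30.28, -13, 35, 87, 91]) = [-82, -82, -69, -47, -38, -38, -13, 0, 7, 30.28, 35, 87, 91]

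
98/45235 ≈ 0.00217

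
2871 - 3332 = -461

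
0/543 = 0 = 0.00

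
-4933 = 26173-31106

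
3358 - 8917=-5559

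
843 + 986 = 1829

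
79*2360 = 186440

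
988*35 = 34580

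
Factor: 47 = 47^1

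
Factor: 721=7^1*103^1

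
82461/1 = 82461 = 82461.00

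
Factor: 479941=7^1 * 11^1 * 23^1 * 271^1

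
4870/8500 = 487/850 ≈ 0.573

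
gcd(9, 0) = 9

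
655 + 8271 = 8926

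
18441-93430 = -74989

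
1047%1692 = 1047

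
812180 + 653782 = 1465962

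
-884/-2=442=442.00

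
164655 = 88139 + 76516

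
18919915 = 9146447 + 9773468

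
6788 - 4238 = 2550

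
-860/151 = -5-105/151≈-5.70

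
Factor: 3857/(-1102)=-1*2^(-1)*7^1=-7/2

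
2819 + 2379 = 5198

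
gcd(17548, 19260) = 428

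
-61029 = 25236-86265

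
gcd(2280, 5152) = 8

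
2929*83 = 243107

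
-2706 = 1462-4168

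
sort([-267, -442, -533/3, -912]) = [-912, -442, -267, -533/3]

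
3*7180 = 21540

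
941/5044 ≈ 0.187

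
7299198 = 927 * 7874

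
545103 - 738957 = -193854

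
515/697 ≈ 0.739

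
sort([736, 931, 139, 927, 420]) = [139, 420, 736, 927, 931]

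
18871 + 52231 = 71102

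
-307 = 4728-5035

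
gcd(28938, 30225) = 39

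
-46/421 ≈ -0.109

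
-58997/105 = -561-92/105 ≈ -561.88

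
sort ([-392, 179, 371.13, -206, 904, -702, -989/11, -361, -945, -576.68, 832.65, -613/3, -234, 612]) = [-945, -702, -576.68, -392, -361, -234, -206, -613/3, -989/11, 179, 371.13, 612, 832.65, 904]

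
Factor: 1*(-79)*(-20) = 2^2*5^1*79^1 = 1580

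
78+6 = 84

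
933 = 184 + 749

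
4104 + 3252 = 7356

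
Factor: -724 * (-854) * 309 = 2^3 * 3^1 * 7^1 * 61^1 * 103^1 * 181^1 = 191053464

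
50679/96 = 527 + 29/32 ≈ 527.91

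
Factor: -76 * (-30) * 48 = 2^7 * 3^2 * 5^1 * 19^1 = 109440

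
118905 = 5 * 23781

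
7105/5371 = 1 + 1734/5371 ≈ 1.32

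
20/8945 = 4/1789 ≈ 0.00224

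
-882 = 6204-7086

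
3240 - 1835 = 1405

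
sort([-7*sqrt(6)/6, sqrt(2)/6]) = [-7*sqrt(6)/6, sqrt(2)/6]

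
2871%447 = 189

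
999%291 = 126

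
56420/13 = 4340 = 4340.00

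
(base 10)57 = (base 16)39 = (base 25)27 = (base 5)212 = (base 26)25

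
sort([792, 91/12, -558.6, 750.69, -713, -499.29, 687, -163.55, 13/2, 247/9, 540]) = [-713, -558.6, -499.29, -163.55, 13/2, 91/12, 247/9, 540, 687, 750.69, 792]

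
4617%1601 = 1415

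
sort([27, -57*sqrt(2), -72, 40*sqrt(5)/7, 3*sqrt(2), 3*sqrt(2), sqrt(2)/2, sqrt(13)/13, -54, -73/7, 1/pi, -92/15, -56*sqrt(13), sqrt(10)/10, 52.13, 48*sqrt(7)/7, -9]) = [-56*sqrt(13), -57*sqrt(2), -72, -54, -73/7, -9, -92/15, sqrt(13)/13, sqrt(10)/10, 1/pi, sqrt(2)/2, 3*sqrt(2), 3*sqrt(2), 40*sqrt(5)/7, 48*sqrt(7)/7, 27, 52.13]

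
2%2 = 0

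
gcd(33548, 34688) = 4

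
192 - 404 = -212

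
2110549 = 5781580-3671031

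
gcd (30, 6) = 6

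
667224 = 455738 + 211486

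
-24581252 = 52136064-76717316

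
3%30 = 3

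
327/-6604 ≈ -0.0495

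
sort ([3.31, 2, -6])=[-6, 2, 3.31]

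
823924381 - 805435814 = 18488567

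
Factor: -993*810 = -1*2^1*3^5*5^1*331^1 = -804330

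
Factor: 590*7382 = 2^2*5^1*59^1*3691^1 = 4355380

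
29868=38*786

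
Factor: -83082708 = -1*2^2*3^2*43^1*191^1*281^1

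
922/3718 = 461/1859 ≈ 0.248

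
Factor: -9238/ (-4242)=3^ (-1)*7^ (-1)*31^1*101^ (-1)*149^1=4619/2121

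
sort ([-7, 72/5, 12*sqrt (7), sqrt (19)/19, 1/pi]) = [-7, sqrt (19)/19, 1/pi, 72/5, 12*sqrt (7)]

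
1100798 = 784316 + 316482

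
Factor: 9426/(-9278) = -1 * 3^1 * 1571^1 * 4639^(-1) = -4713/4639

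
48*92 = 4416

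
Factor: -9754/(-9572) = 2^(-1)*2393^(-1)*4877^1 = 4877/4786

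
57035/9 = 6337 + 2/9 ≈ 6337.22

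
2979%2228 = 751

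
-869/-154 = 79/14 ≈ 5.64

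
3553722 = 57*62346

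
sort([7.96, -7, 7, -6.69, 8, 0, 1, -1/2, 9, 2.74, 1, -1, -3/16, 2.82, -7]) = [-7, -7, -6.69, -1, -1/2, -3/16, 0, 1, 1, 2.74, 2.82, 7, 7.96, 8, 9]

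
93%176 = 93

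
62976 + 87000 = 149976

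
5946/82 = 72+21/41 ≈ 72.51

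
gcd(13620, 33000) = 60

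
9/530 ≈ 0.0170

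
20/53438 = 10/26719 ≈ 0.000374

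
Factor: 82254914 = 2^1 * 7^1 * 19^1 * 191^1 * 1619^1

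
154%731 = 154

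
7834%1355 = 1059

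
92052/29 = 3174+6/29 ≈ 3174.21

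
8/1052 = 2/263 ≈ 0.00760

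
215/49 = 4 + 19/49 ≈ 4.39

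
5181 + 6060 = 11241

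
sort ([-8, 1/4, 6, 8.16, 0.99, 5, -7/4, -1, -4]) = [-8, -4, -7/4, -1, 1/4, 0.99, 5, 6, 8.16]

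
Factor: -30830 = -1*2^1*5^1*3083^1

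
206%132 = 74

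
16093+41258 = 57351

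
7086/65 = 109+1/65 ≈ 109.02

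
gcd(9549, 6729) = 3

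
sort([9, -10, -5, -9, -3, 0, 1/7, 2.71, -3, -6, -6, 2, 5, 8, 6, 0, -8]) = [-10, -9, -8, -6, -6, -5, -3, -3, 0, 0, 1/7, 2, 2.71, 5, 6, 8, 9]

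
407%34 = 33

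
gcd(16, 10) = 2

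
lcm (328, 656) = 656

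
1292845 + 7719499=9012344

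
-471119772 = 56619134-527738906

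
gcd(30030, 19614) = 42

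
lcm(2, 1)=2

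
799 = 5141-4342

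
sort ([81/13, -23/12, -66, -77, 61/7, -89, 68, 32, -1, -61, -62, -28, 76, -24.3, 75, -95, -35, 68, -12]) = [-95, -89, -77, -66, -62, -61, -35, -28, -24.3, -12, -23/12, -1, 81/13, 61/7, 32, 68, 68, 75, 76]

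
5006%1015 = 946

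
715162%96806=37520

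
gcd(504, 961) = 1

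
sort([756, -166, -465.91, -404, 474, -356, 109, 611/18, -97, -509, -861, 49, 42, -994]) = [-994, -861, -509, -465.91, -404, -356, -166, -97, 611/18, 42, 49, 109, 474, 756]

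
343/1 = 343 = 343.00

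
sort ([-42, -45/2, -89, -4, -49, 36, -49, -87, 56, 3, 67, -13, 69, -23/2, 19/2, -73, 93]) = [-89, -87, -73, -49, -49, -42, -45/2, -13, -23/2, -4, 3, 19/2, 36, 56, 67, 69, 93]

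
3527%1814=1713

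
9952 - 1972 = 7980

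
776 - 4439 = -3663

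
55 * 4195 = 230725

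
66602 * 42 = 2797284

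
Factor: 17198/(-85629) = -1 * 2^1 * 3^(-1) * 17^(-1) * 23^(-1) * 73^(-1) * 8599^1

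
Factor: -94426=-1*2^1*31^1*1523^1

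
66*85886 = 5668476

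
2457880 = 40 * 61447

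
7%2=1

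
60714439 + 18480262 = 79194701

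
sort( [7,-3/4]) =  [-3/4,7]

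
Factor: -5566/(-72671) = 2^1 * 11^2 * 23^1 * 72671^(-1)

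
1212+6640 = 7852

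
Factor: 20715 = 3^1*5^1*1381^1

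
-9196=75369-84565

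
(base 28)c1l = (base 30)af7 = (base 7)36400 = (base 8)22361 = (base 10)9457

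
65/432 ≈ 0.150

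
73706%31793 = 10120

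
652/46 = 14 + 4/23 ≈ 14.17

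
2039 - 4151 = -2112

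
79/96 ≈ 0.823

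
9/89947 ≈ 0.000100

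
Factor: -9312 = -1*2^5*3^1*97^1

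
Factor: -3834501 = -1*3^1*11^1*131^1*887^1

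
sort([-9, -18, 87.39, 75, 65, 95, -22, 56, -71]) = [-71, -22, -18, -9, 56, 65, 75, 87.39, 95]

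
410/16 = 25 + 5/8 ≈ 25.63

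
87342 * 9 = 786078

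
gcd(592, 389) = 1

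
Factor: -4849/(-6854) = 2^(-1)*13^1*23^(-1)*149^(-1)*373^1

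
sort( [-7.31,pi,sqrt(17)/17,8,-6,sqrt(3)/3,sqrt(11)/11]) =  [-7.31,-6,sqrt(17)/17,sqrt(11)/11,sqrt(3)/3,pi,8]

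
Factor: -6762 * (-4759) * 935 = 2^1 * 3^1 * 5^1 * 7^2 * 11^1 * 17^1 * 23^1 * 4759^1 = 30088634730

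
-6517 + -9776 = -16293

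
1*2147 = 2147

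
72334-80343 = -8009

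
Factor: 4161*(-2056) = -1*2^3*3^1*19^1*73^1*257^1 = -8555016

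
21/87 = 7/29 ≈ 0.241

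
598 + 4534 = 5132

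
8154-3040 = 5114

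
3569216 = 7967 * 448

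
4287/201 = 1429/67 ≈ 21.33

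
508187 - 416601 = 91586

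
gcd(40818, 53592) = 6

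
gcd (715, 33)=11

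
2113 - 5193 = -3080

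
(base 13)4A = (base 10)62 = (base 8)76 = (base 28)26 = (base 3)2022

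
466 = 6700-6234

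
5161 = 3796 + 1365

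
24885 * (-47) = -1169595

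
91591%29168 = 4087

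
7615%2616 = 2383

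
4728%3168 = 1560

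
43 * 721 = 31003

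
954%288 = 90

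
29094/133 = 218 + 100/133 ≈ 218.75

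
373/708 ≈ 0.527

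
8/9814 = 4/4907 ≈ 0.000815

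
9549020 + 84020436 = 93569456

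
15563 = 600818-585255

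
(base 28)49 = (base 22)5b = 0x79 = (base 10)121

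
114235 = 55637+58598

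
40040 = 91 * 440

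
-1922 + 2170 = 248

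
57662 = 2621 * 22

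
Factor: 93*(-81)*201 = -1*3^6*31^1*67^1 = -1514133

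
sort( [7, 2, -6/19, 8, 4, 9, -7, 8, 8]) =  [-7, -6/19, 2, 4, 7, 8, 8, 8, 9]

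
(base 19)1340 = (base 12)4782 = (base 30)8r8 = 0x1f52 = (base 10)8018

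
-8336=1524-9860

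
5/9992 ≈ 0.000500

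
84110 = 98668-14558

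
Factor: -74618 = -1*2^1*37309^1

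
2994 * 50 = 149700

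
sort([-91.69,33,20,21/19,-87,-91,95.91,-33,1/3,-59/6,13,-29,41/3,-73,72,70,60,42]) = [-91.69,-91,-87,-73,-33,-29,-59/6,1/3,21/19,13,41/3,20,33,42,60,70,72,95.91]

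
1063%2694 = 1063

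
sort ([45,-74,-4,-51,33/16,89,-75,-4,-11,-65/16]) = [-75,-74,-51,-11,-65/16,-4,-4,33/16,45,89]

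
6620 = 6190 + 430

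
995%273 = 176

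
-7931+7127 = -804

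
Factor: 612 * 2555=2^2 * 3^2 * 5^1 * 7^1 * 17^1 * 73^1=1563660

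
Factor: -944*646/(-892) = 2^3*17^1*19^1*59^1*223^(-1) = 152456/223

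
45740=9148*5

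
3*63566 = 190698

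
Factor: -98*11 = -1*2^1*7^2*11^1 = -1078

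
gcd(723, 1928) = 241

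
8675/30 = 1735/6 ≈ 289.17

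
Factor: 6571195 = 5^1*1314239^1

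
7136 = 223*32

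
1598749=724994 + 873755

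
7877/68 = 115 + 57/68 ≈ 115.84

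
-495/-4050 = 11/90 ≈ 0.122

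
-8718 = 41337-50055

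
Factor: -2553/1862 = -1 * 2^(-1) * 3^1 * 7^(-2) * 19^(-1) * 23^1 * 37^1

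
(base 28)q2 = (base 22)1b4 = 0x2da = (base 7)2062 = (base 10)730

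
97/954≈0.102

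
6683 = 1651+5032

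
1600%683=234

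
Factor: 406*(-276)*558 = -1*2^4*3^3*7^1*23^1*29^1*31^1 = -62527248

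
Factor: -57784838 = -1*2^1*757^1*38167^1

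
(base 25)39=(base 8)124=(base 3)10010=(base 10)84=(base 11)77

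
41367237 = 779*53103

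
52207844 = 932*56017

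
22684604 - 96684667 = -74000063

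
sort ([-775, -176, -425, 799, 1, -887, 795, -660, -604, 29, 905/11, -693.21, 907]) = [-887, -775, -693.21, -660, -604, -425, -176, 1, 29, 905/11, 795, 799, 907]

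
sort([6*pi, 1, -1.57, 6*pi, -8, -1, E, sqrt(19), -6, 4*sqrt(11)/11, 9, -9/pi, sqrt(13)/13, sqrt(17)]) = [-8, -6, -9/pi, -1.57, -1, sqrt(13)/13, 1, 4*sqrt(11)/11, E, sqrt(17), sqrt(19), 9, 6*pi, 6*pi]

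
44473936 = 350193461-305719525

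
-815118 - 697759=-1512877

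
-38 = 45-83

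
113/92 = 1+21/92 ≈ 1.23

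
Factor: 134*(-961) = -1*2^1*31^2*67^1 = -128774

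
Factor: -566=-1 * 2^1 * 283^1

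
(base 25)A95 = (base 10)6480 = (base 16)1950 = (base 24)B60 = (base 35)5A5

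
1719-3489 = -1770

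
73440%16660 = 6800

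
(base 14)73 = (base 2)1100101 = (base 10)101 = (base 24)45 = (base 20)51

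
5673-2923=2750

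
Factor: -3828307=-1*7^1*487^1*1123^1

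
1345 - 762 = 583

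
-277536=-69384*4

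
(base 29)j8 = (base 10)559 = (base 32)hf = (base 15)274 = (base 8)1057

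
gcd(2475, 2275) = 25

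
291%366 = 291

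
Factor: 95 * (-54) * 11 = -1 * 2^1 * 3^3 * 5^1 * 11^1 * 19^1 = -56430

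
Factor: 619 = 619^1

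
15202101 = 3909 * 3889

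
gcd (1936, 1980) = 44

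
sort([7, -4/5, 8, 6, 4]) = [-4/5, 4, 6, 7, 8]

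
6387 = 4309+2078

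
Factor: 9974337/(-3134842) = -1 * 2^(-1) * 3^1 * 29^(-1) * 54049^(-1) * 3324779^1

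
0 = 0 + 0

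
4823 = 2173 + 2650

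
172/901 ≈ 0.191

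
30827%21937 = 8890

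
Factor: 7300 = 2^2*5^2*73^1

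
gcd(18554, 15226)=2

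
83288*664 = 55303232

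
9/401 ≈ 0.0224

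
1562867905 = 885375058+677492847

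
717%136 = 37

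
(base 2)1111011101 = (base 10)989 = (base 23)1k0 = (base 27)19h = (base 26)1c1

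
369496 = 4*92374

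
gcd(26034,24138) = 6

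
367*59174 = 21716858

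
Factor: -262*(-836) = 2^3*11^1*19^1*131^1 = 219032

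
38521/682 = 56+329/682 ≈ 56.48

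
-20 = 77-97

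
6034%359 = 290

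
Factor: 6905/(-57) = -1 * 3^(-1) * 5^1 * 19^(-1) * 1381^1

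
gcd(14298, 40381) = 1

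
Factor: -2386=-1*2^1*1193^1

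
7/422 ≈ 0.0166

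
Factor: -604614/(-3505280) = 2^(-6)*3^1*5^(-1)*5477^(-1)*100769^1 = 302307/1752640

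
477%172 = 133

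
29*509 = 14761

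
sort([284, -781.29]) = [-781.29, 284]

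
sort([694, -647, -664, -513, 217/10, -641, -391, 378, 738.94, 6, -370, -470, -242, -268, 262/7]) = [-664, -647, -641, -513, -470, -391, -370, -268, -242, 6, 217/10, 262/7, 378, 694, 738.94]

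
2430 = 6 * 405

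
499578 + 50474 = 550052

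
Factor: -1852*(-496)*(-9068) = -1*2^8*31^1*463^1*2267^1 = -8329792256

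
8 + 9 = 17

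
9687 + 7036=16723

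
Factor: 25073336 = 2^3*79^1*97^1*409^1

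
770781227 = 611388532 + 159392695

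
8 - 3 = 5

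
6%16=6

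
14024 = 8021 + 6003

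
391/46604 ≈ 0.00839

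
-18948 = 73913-92861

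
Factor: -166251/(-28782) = 2^(-1) * 3^(-2) * 13^(-1) * 41^(-1) * 151^1 * 367^1 = 55417/9594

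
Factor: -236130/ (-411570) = 3^ (-1) * 269^ (-1) * 463^1 = 463/807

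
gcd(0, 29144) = 29144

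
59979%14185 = 3239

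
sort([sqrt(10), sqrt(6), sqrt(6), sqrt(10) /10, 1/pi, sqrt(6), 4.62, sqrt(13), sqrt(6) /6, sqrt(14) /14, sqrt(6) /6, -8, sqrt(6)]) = [-8, sqrt(14) /14, sqrt(10) /10, 1/pi, sqrt(6) /6, sqrt(6) /6, sqrt(6), sqrt(6), sqrt(6), sqrt(6), sqrt(10), sqrt(13), 4.62]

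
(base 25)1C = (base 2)100101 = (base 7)52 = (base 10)37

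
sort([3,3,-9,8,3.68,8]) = [-9,3,3,3.68,8,8]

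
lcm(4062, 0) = 0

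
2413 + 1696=4109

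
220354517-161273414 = 59081103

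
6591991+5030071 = 11622062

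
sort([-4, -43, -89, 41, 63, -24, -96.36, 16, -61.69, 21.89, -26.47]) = [-96.36, -89, -61.69, -43, -26.47, -24, -4, 16, 21.89, 41, 63]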